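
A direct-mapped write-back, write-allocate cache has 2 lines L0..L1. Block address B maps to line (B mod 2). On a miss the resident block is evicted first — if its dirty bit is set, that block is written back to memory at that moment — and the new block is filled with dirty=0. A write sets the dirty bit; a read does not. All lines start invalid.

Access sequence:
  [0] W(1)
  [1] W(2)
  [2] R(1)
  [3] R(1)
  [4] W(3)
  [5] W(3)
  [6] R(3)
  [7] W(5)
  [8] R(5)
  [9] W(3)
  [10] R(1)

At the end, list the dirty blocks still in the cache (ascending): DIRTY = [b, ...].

0: W B1 -> L1 miss  d=D]
1: W B2 -> L0 miss  d=D]
2: R B1 -> L1 hit  d=D]
3: R B1 -> L1 hit  d=D]
4: W B3 -> L1 miss wb->B1  d=D]
5: W B3 -> L1 hit  d=D]
6: R B3 -> L1 hit  d=D]
7: W B5 -> L1 miss wb->B3  d=D]
8: R B5 -> L1 hit  d=D]
9: W B3 -> L1 miss wb->B5  d=D]
10: R B1 -> L1 miss wb->B3  d=-]

DIRTY = [2]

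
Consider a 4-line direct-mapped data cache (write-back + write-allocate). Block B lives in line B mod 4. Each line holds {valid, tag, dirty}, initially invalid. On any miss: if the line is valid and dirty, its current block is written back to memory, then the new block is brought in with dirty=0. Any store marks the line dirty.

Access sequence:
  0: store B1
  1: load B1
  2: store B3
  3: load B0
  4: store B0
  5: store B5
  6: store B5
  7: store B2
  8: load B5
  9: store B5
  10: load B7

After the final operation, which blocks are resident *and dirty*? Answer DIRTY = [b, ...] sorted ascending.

0: W B1 → L1 miss [D]
1: R B1 → L1 hit [D]
2: W B3 → L3 miss [D]
3: R B0 → L0 miss [-]
4: W B0 → L0 hit [D]
5: W B5 → L1 miss wb→B1 [D]
6: W B5 → L1 hit [D]
7: W B2 → L2 miss [D]
8: R B5 → L1 hit [D]
9: W B5 → L1 hit [D]
10: R B7 → L3 miss wb→B3 [-]

DIRTY = [0, 2, 5]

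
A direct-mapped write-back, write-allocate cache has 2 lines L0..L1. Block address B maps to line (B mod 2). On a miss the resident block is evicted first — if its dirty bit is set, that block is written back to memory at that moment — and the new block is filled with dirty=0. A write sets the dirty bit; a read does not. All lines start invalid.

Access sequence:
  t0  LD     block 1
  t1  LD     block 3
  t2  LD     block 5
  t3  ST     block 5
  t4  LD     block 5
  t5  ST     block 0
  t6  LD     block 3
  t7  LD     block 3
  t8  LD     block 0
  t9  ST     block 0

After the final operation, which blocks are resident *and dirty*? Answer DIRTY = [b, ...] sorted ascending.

DIRTY = [0]

  0 | R B1 → L1 miss [-]
  1 | R B3 → L1 miss [-]
  2 | R B5 → L1 miss [-]
  3 | W B5 → L1 hit [D]
  4 | R B5 → L1 hit [D]
  5 | W B0 → L0 miss [D]
  6 | R B3 → L1 miss wb→B5 [-]
  7 | R B3 → L1 hit [-]
  8 | R B0 → L0 hit [D]
  9 | W B0 → L0 hit [D]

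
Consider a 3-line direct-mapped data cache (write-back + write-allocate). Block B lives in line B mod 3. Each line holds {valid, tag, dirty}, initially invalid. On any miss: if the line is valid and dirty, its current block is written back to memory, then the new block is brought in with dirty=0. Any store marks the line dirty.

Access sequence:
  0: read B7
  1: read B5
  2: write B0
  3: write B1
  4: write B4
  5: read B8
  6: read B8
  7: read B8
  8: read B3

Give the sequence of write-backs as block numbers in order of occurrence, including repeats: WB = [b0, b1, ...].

  0 | R B7 → L1 miss [-]
  1 | R B5 → L2 miss [-]
  2 | W B0 → L0 miss [D]
  3 | W B1 → L1 miss [D]
  4 | W B4 → L1 miss wb→B1 [D]
  5 | R B8 → L2 miss [-]
  6 | R B8 → L2 hit [-]
  7 | R B8 → L2 hit [-]
  8 | R B3 → L0 miss wb→B0 [-]

WB = [1, 0]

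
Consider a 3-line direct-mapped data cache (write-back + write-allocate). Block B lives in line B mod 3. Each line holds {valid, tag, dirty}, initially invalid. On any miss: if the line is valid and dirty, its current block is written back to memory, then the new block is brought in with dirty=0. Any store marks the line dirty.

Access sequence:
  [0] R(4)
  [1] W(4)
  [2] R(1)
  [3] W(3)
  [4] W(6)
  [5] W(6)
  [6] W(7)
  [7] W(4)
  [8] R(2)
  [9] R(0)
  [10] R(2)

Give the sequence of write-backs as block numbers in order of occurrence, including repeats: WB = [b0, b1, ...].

  0 | R B4 → L1 miss [-]
  1 | W B4 → L1 hit [D]
  2 | R B1 → L1 miss wb→B4 [-]
  3 | W B3 → L0 miss [D]
  4 | W B6 → L0 miss wb→B3 [D]
  5 | W B6 → L0 hit [D]
  6 | W B7 → L1 miss [D]
  7 | W B4 → L1 miss wb→B7 [D]
  8 | R B2 → L2 miss [-]
  9 | R B0 → L0 miss wb→B6 [-]
  10 | R B2 → L2 hit [-]

WB = [4, 3, 7, 6]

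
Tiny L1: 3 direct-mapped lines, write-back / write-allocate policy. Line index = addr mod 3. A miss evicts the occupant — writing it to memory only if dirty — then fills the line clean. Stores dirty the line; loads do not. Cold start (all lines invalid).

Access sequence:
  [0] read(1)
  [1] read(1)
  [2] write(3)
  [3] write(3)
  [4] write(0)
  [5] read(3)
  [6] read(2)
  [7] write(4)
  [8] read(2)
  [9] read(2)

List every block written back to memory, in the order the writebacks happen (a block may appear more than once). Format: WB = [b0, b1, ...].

WB = [3, 0]

  0 | R B1 → L1 miss [-]
  1 | R B1 → L1 hit [-]
  2 | W B3 → L0 miss [D]
  3 | W B3 → L0 hit [D]
  4 | W B0 → L0 miss wb→B3 [D]
  5 | R B3 → L0 miss wb→B0 [-]
  6 | R B2 → L2 miss [-]
  7 | W B4 → L1 miss [D]
  8 | R B2 → L2 hit [-]
  9 | R B2 → L2 hit [-]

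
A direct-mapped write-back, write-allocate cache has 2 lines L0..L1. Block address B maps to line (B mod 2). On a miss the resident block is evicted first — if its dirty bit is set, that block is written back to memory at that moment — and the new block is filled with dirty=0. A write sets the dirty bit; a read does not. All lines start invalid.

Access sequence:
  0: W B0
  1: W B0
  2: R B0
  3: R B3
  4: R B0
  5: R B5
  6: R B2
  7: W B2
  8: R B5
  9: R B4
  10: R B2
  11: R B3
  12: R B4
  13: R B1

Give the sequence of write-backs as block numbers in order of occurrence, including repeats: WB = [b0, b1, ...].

  0 | W B0 → L0 miss [D]
  1 | W B0 → L0 hit [D]
  2 | R B0 → L0 hit [D]
  3 | R B3 → L1 miss [-]
  4 | R B0 → L0 hit [D]
  5 | R B5 → L1 miss [-]
  6 | R B2 → L0 miss wb→B0 [-]
  7 | W B2 → L0 hit [D]
  8 | R B5 → L1 hit [-]
  9 | R B4 → L0 miss wb→B2 [-]
  10 | R B2 → L0 miss [-]
  11 | R B3 → L1 miss [-]
  12 | R B4 → L0 miss [-]
  13 | R B1 → L1 miss [-]

WB = [0, 2]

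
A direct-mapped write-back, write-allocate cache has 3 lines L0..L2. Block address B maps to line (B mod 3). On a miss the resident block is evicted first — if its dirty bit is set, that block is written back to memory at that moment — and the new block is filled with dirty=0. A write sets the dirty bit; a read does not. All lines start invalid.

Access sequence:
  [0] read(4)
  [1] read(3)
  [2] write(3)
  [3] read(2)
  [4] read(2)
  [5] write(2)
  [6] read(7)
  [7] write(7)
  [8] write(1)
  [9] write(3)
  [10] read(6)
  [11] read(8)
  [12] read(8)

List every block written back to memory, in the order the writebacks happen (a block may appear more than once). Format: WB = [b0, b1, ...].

0: R B4 -> L1 miss  d=-]
1: R B3 -> L0 miss  d=-]
2: W B3 -> L0 hit  d=D]
3: R B2 -> L2 miss  d=-]
4: R B2 -> L2 hit  d=-]
5: W B2 -> L2 hit  d=D]
6: R B7 -> L1 miss  d=-]
7: W B7 -> L1 hit  d=D]
8: W B1 -> L1 miss wb->B7  d=D]
9: W B3 -> L0 hit  d=D]
10: R B6 -> L0 miss wb->B3  d=-]
11: R B8 -> L2 miss wb->B2  d=-]
12: R B8 -> L2 hit  d=-]

WB = [7, 3, 2]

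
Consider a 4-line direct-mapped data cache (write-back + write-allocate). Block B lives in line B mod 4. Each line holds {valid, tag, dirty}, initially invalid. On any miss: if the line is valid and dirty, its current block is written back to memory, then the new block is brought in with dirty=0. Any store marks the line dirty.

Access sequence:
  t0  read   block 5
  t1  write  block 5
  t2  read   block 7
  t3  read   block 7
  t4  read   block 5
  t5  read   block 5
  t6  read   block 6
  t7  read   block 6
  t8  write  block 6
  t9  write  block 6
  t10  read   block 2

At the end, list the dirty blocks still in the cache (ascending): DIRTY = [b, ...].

  0 | R B5 → L1 miss [-]
  1 | W B5 → L1 hit [D]
  2 | R B7 → L3 miss [-]
  3 | R B7 → L3 hit [-]
  4 | R B5 → L1 hit [D]
  5 | R B5 → L1 hit [D]
  6 | R B6 → L2 miss [-]
  7 | R B6 → L2 hit [-]
  8 | W B6 → L2 hit [D]
  9 | W B6 → L2 hit [D]
  10 | R B2 → L2 miss wb→B6 [-]

DIRTY = [5]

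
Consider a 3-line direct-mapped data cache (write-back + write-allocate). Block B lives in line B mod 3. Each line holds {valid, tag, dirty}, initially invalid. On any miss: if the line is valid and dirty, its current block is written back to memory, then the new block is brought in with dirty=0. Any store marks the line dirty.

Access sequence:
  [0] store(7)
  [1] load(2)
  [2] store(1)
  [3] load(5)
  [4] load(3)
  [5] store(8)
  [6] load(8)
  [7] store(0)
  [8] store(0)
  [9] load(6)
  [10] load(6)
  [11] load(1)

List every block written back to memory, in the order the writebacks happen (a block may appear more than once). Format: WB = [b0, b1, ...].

0: W B7 -> L1 miss  d=D]
1: R B2 -> L2 miss  d=-]
2: W B1 -> L1 miss wb->B7  d=D]
3: R B5 -> L2 miss  d=-]
4: R B3 -> L0 miss  d=-]
5: W B8 -> L2 miss  d=D]
6: R B8 -> L2 hit  d=D]
7: W B0 -> L0 miss  d=D]
8: W B0 -> L0 hit  d=D]
9: R B6 -> L0 miss wb->B0  d=-]
10: R B6 -> L0 hit  d=-]
11: R B1 -> L1 hit  d=D]

WB = [7, 0]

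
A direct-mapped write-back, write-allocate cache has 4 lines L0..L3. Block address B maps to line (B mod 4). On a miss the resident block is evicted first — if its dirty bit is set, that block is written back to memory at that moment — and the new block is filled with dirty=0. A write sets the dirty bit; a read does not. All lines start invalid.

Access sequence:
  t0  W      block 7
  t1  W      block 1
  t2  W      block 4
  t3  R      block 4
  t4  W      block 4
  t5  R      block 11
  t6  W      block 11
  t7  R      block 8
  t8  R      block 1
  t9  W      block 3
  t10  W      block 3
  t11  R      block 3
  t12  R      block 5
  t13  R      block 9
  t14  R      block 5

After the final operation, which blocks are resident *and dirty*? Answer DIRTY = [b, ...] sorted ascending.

0: W B7 → L3 miss [D]
1: W B1 → L1 miss [D]
2: W B4 → L0 miss [D]
3: R B4 → L0 hit [D]
4: W B4 → L0 hit [D]
5: R B11 → L3 miss wb→B7 [-]
6: W B11 → L3 hit [D]
7: R B8 → L0 miss wb→B4 [-]
8: R B1 → L1 hit [D]
9: W B3 → L3 miss wb→B11 [D]
10: W B3 → L3 hit [D]
11: R B3 → L3 hit [D]
12: R B5 → L1 miss wb→B1 [-]
13: R B9 → L1 miss [-]
14: R B5 → L1 miss [-]

DIRTY = [3]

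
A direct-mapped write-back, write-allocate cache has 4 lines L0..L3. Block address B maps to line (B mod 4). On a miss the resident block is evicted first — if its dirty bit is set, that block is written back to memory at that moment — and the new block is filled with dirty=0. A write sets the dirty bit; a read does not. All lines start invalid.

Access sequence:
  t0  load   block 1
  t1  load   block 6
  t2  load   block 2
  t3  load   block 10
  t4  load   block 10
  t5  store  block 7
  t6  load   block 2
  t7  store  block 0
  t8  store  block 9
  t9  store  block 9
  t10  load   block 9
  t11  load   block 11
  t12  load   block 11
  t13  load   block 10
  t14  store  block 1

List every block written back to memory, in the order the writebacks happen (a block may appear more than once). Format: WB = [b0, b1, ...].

0: R B1 → L1 miss [-]
1: R B6 → L2 miss [-]
2: R B2 → L2 miss [-]
3: R B10 → L2 miss [-]
4: R B10 → L2 hit [-]
5: W B7 → L3 miss [D]
6: R B2 → L2 miss [-]
7: W B0 → L0 miss [D]
8: W B9 → L1 miss [D]
9: W B9 → L1 hit [D]
10: R B9 → L1 hit [D]
11: R B11 → L3 miss wb→B7 [-]
12: R B11 → L3 hit [-]
13: R B10 → L2 miss [-]
14: W B1 → L1 miss wb→B9 [D]

WB = [7, 9]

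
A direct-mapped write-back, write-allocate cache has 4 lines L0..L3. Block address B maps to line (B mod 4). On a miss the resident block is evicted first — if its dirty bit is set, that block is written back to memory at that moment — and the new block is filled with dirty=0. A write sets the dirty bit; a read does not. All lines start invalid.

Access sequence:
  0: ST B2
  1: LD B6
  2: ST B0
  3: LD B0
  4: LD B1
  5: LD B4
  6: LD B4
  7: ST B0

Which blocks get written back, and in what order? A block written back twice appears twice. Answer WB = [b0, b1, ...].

WB = [2, 0]

0: W B2 -> L2 miss  d=D]
1: R B6 -> L2 miss wb->B2  d=-]
2: W B0 -> L0 miss  d=D]
3: R B0 -> L0 hit  d=D]
4: R B1 -> L1 miss  d=-]
5: R B4 -> L0 miss wb->B0  d=-]
6: R B4 -> L0 hit  d=-]
7: W B0 -> L0 miss  d=D]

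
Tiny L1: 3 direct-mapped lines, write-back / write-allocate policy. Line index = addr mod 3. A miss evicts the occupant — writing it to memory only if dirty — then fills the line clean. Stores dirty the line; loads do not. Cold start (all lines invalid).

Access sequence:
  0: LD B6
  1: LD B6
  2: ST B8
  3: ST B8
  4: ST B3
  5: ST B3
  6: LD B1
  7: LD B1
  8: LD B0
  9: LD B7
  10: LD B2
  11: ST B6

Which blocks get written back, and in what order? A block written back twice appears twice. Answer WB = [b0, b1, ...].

0: R B6 -> L0 miss  d=-]
1: R B6 -> L0 hit  d=-]
2: W B8 -> L2 miss  d=D]
3: W B8 -> L2 hit  d=D]
4: W B3 -> L0 miss  d=D]
5: W B3 -> L0 hit  d=D]
6: R B1 -> L1 miss  d=-]
7: R B1 -> L1 hit  d=-]
8: R B0 -> L0 miss wb->B3  d=-]
9: R B7 -> L1 miss  d=-]
10: R B2 -> L2 miss wb->B8  d=-]
11: W B6 -> L0 miss  d=D]

WB = [3, 8]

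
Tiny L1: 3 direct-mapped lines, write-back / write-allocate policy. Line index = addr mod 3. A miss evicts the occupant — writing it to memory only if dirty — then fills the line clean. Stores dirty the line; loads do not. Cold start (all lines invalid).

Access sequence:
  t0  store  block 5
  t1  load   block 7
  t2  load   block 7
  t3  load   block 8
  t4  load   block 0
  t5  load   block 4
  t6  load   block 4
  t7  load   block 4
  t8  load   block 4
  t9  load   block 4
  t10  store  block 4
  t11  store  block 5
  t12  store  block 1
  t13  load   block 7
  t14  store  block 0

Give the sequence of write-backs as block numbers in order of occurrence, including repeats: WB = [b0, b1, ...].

  0 | W B5 → L2 miss [D]
  1 | R B7 → L1 miss [-]
  2 | R B7 → L1 hit [-]
  3 | R B8 → L2 miss wb→B5 [-]
  4 | R B0 → L0 miss [-]
  5 | R B4 → L1 miss [-]
  6 | R B4 → L1 hit [-]
  7 | R B4 → L1 hit [-]
  8 | R B4 → L1 hit [-]
  9 | R B4 → L1 hit [-]
  10 | W B4 → L1 hit [D]
  11 | W B5 → L2 miss [D]
  12 | W B1 → L1 miss wb→B4 [D]
  13 | R B7 → L1 miss wb→B1 [-]
  14 | W B0 → L0 hit [D]

WB = [5, 4, 1]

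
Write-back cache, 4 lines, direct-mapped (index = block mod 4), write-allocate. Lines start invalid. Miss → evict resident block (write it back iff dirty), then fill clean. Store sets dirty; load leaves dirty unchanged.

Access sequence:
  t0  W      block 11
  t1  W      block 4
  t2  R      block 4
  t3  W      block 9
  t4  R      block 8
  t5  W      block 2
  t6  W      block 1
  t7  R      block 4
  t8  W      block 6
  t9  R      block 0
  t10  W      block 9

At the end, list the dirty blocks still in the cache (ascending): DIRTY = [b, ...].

0: W B11 -> L3 miss  d=D]
1: W B4 -> L0 miss  d=D]
2: R B4 -> L0 hit  d=D]
3: W B9 -> L1 miss  d=D]
4: R B8 -> L0 miss wb->B4  d=-]
5: W B2 -> L2 miss  d=D]
6: W B1 -> L1 miss wb->B9  d=D]
7: R B4 -> L0 miss  d=-]
8: W B6 -> L2 miss wb->B2  d=D]
9: R B0 -> L0 miss  d=-]
10: W B9 -> L1 miss wb->B1  d=D]

DIRTY = [6, 9, 11]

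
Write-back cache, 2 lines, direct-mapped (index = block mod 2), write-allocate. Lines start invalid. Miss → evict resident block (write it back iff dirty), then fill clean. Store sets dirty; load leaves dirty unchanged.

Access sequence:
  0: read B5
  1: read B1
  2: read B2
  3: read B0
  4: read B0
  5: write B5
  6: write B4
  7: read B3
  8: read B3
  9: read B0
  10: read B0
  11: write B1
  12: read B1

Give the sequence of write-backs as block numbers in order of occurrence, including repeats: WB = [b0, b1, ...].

0: R B5 → L1 miss [-]
1: R B1 → L1 miss [-]
2: R B2 → L0 miss [-]
3: R B0 → L0 miss [-]
4: R B0 → L0 hit [-]
5: W B5 → L1 miss [D]
6: W B4 → L0 miss [D]
7: R B3 → L1 miss wb→B5 [-]
8: R B3 → L1 hit [-]
9: R B0 → L0 miss wb→B4 [-]
10: R B0 → L0 hit [-]
11: W B1 → L1 miss [D]
12: R B1 → L1 hit [D]

WB = [5, 4]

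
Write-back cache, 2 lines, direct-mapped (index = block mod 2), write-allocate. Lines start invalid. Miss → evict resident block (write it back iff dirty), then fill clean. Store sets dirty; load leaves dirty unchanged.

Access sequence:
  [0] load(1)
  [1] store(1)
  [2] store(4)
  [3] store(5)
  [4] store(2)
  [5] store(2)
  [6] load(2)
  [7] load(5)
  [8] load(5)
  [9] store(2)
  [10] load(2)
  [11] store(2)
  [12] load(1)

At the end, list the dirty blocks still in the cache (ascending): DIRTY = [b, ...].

DIRTY = [2]

0: R B1 -> L1 miss  d=-]
1: W B1 -> L1 hit  d=D]
2: W B4 -> L0 miss  d=D]
3: W B5 -> L1 miss wb->B1  d=D]
4: W B2 -> L0 miss wb->B4  d=D]
5: W B2 -> L0 hit  d=D]
6: R B2 -> L0 hit  d=D]
7: R B5 -> L1 hit  d=D]
8: R B5 -> L1 hit  d=D]
9: W B2 -> L0 hit  d=D]
10: R B2 -> L0 hit  d=D]
11: W B2 -> L0 hit  d=D]
12: R B1 -> L1 miss wb->B5  d=-]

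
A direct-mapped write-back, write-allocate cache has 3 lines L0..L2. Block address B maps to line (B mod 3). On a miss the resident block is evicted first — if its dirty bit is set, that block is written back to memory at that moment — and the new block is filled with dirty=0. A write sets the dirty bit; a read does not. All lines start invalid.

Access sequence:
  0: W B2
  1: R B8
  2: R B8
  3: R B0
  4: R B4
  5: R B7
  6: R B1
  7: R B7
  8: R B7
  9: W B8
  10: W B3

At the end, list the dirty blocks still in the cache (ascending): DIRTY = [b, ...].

0: W B2 -> L2 miss  d=D]
1: R B8 -> L2 miss wb->B2  d=-]
2: R B8 -> L2 hit  d=-]
3: R B0 -> L0 miss  d=-]
4: R B4 -> L1 miss  d=-]
5: R B7 -> L1 miss  d=-]
6: R B1 -> L1 miss  d=-]
7: R B7 -> L1 miss  d=-]
8: R B7 -> L1 hit  d=-]
9: W B8 -> L2 hit  d=D]
10: W B3 -> L0 miss  d=D]

DIRTY = [3, 8]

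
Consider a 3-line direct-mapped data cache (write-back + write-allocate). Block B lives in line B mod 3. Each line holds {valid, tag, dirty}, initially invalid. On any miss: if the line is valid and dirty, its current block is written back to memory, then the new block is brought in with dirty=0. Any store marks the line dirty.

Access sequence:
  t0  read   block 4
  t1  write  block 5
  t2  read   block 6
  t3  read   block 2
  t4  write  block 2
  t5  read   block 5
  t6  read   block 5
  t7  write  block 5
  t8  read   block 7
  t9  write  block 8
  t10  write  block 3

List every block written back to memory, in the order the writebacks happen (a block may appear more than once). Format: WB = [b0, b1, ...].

  0 | R B4 → L1 miss [-]
  1 | W B5 → L2 miss [D]
  2 | R B6 → L0 miss [-]
  3 | R B2 → L2 miss wb→B5 [-]
  4 | W B2 → L2 hit [D]
  5 | R B5 → L2 miss wb→B2 [-]
  6 | R B5 → L2 hit [-]
  7 | W B5 → L2 hit [D]
  8 | R B7 → L1 miss [-]
  9 | W B8 → L2 miss wb→B5 [D]
  10 | W B3 → L0 miss [D]

WB = [5, 2, 5]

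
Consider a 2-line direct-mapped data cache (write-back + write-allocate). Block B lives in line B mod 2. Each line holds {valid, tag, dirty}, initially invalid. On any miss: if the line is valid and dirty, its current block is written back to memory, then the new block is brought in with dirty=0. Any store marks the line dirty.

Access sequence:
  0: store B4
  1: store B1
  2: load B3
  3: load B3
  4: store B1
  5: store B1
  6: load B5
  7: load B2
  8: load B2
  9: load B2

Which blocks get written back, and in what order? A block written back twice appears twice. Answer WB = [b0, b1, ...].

WB = [1, 1, 4]

0: W B4 -> L0 miss  d=D]
1: W B1 -> L1 miss  d=D]
2: R B3 -> L1 miss wb->B1  d=-]
3: R B3 -> L1 hit  d=-]
4: W B1 -> L1 miss  d=D]
5: W B1 -> L1 hit  d=D]
6: R B5 -> L1 miss wb->B1  d=-]
7: R B2 -> L0 miss wb->B4  d=-]
8: R B2 -> L0 hit  d=-]
9: R B2 -> L0 hit  d=-]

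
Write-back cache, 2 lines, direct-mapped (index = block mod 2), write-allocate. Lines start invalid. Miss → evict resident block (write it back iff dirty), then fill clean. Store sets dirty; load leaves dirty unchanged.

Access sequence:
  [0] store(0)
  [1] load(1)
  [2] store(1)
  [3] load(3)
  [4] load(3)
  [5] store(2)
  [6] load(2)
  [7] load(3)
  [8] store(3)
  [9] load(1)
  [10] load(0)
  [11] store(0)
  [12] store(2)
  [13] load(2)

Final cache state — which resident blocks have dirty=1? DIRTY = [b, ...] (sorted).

DIRTY = [2]

0: W B0 -> L0 miss  d=D]
1: R B1 -> L1 miss  d=-]
2: W B1 -> L1 hit  d=D]
3: R B3 -> L1 miss wb->B1  d=-]
4: R B3 -> L1 hit  d=-]
5: W B2 -> L0 miss wb->B0  d=D]
6: R B2 -> L0 hit  d=D]
7: R B3 -> L1 hit  d=-]
8: W B3 -> L1 hit  d=D]
9: R B1 -> L1 miss wb->B3  d=-]
10: R B0 -> L0 miss wb->B2  d=-]
11: W B0 -> L0 hit  d=D]
12: W B2 -> L0 miss wb->B0  d=D]
13: R B2 -> L0 hit  d=D]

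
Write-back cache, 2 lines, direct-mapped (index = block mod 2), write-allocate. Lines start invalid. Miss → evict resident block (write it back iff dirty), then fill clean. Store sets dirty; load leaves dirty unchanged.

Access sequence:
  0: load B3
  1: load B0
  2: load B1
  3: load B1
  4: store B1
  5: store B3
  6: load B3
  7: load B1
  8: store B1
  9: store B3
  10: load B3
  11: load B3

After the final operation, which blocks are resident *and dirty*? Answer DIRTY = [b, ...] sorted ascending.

0: R B3 -> L1 miss  d=-]
1: R B0 -> L0 miss  d=-]
2: R B1 -> L1 miss  d=-]
3: R B1 -> L1 hit  d=-]
4: W B1 -> L1 hit  d=D]
5: W B3 -> L1 miss wb->B1  d=D]
6: R B3 -> L1 hit  d=D]
7: R B1 -> L1 miss wb->B3  d=-]
8: W B1 -> L1 hit  d=D]
9: W B3 -> L1 miss wb->B1  d=D]
10: R B3 -> L1 hit  d=D]
11: R B3 -> L1 hit  d=D]

DIRTY = [3]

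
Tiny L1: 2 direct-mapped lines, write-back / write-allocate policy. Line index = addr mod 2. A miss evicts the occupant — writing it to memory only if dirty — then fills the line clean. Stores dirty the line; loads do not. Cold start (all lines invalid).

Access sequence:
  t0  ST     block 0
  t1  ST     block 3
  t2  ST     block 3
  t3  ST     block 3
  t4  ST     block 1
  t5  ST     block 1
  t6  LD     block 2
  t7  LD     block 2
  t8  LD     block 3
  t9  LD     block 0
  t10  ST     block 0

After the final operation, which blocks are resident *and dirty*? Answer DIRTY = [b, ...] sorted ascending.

0: W B0 → L0 miss [D]
1: W B3 → L1 miss [D]
2: W B3 → L1 hit [D]
3: W B3 → L1 hit [D]
4: W B1 → L1 miss wb→B3 [D]
5: W B1 → L1 hit [D]
6: R B2 → L0 miss wb→B0 [-]
7: R B2 → L0 hit [-]
8: R B3 → L1 miss wb→B1 [-]
9: R B0 → L0 miss [-]
10: W B0 → L0 hit [D]

DIRTY = [0]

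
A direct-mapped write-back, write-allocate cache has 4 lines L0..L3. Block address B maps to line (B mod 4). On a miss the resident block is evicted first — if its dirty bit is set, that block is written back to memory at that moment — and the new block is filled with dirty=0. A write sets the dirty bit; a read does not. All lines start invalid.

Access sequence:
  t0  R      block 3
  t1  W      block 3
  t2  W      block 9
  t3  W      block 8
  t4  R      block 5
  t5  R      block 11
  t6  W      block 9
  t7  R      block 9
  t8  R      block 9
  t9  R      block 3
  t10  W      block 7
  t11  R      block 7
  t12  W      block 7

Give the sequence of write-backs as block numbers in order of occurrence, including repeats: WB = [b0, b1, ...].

0: R B3 -> L3 miss  d=-]
1: W B3 -> L3 hit  d=D]
2: W B9 -> L1 miss  d=D]
3: W B8 -> L0 miss  d=D]
4: R B5 -> L1 miss wb->B9  d=-]
5: R B11 -> L3 miss wb->B3  d=-]
6: W B9 -> L1 miss  d=D]
7: R B9 -> L1 hit  d=D]
8: R B9 -> L1 hit  d=D]
9: R B3 -> L3 miss  d=-]
10: W B7 -> L3 miss  d=D]
11: R B7 -> L3 hit  d=D]
12: W B7 -> L3 hit  d=D]

WB = [9, 3]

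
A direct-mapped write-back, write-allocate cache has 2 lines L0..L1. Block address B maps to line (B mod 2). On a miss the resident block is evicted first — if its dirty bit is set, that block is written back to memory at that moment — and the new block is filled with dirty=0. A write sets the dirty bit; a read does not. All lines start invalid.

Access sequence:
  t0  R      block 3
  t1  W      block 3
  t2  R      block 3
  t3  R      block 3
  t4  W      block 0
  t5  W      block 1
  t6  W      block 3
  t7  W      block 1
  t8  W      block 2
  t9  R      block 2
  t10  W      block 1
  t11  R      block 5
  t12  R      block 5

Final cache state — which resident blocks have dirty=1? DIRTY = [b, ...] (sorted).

DIRTY = [2]

  0 | R B3 → L1 miss [-]
  1 | W B3 → L1 hit [D]
  2 | R B3 → L1 hit [D]
  3 | R B3 → L1 hit [D]
  4 | W B0 → L0 miss [D]
  5 | W B1 → L1 miss wb→B3 [D]
  6 | W B3 → L1 miss wb→B1 [D]
  7 | W B1 → L1 miss wb→B3 [D]
  8 | W B2 → L0 miss wb→B0 [D]
  9 | R B2 → L0 hit [D]
  10 | W B1 → L1 hit [D]
  11 | R B5 → L1 miss wb→B1 [-]
  12 | R B5 → L1 hit [-]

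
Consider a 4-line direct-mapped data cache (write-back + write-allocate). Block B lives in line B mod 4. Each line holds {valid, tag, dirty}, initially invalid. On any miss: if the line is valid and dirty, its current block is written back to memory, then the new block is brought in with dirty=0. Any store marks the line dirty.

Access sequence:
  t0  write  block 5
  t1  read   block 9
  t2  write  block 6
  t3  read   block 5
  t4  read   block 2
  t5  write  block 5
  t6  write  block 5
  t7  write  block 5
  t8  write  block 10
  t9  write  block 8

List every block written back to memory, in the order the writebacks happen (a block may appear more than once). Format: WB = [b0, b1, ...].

WB = [5, 6]

0: W B5 → L1 miss [D]
1: R B9 → L1 miss wb→B5 [-]
2: W B6 → L2 miss [D]
3: R B5 → L1 miss [-]
4: R B2 → L2 miss wb→B6 [-]
5: W B5 → L1 hit [D]
6: W B5 → L1 hit [D]
7: W B5 → L1 hit [D]
8: W B10 → L2 miss [D]
9: W B8 → L0 miss [D]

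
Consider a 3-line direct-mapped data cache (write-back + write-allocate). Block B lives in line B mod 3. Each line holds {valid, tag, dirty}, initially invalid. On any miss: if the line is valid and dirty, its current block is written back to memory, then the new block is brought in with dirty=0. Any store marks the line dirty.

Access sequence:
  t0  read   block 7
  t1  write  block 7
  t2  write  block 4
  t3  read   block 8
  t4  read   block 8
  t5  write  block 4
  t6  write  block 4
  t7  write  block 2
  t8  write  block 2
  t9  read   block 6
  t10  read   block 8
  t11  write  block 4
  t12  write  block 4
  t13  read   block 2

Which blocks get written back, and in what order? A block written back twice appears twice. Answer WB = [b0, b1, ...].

WB = [7, 2]

0: R B7 → L1 miss [-]
1: W B7 → L1 hit [D]
2: W B4 → L1 miss wb→B7 [D]
3: R B8 → L2 miss [-]
4: R B8 → L2 hit [-]
5: W B4 → L1 hit [D]
6: W B4 → L1 hit [D]
7: W B2 → L2 miss [D]
8: W B2 → L2 hit [D]
9: R B6 → L0 miss [-]
10: R B8 → L2 miss wb→B2 [-]
11: W B4 → L1 hit [D]
12: W B4 → L1 hit [D]
13: R B2 → L2 miss [-]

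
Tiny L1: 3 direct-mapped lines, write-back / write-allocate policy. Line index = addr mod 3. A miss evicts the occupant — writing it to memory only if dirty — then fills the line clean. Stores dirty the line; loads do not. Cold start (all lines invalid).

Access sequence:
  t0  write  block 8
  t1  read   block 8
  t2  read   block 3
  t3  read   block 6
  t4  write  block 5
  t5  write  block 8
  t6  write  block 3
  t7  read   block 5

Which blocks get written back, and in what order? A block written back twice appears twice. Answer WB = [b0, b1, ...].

WB = [8, 5, 8]

0: W B8 -> L2 miss  d=D]
1: R B8 -> L2 hit  d=D]
2: R B3 -> L0 miss  d=-]
3: R B6 -> L0 miss  d=-]
4: W B5 -> L2 miss wb->B8  d=D]
5: W B8 -> L2 miss wb->B5  d=D]
6: W B3 -> L0 miss  d=D]
7: R B5 -> L2 miss wb->B8  d=-]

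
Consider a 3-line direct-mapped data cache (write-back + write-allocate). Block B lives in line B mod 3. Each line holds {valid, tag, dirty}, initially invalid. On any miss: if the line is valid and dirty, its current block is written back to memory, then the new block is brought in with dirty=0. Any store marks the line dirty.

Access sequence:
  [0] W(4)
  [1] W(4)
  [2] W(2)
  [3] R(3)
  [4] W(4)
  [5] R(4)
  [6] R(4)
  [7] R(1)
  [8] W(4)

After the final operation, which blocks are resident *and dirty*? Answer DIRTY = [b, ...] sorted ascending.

0: W B4 -> L1 miss  d=D]
1: W B4 -> L1 hit  d=D]
2: W B2 -> L2 miss  d=D]
3: R B3 -> L0 miss  d=-]
4: W B4 -> L1 hit  d=D]
5: R B4 -> L1 hit  d=D]
6: R B4 -> L1 hit  d=D]
7: R B1 -> L1 miss wb->B4  d=-]
8: W B4 -> L1 miss  d=D]

DIRTY = [2, 4]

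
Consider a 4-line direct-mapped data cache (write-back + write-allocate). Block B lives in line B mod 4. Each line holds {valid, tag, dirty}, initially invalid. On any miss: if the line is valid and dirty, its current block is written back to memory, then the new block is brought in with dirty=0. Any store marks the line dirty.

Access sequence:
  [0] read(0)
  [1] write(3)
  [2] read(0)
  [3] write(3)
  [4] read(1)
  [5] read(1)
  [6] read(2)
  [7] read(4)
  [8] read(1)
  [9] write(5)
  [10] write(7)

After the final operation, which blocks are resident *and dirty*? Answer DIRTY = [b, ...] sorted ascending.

DIRTY = [5, 7]

  0 | R B0 → L0 miss [-]
  1 | W B3 → L3 miss [D]
  2 | R B0 → L0 hit [-]
  3 | W B3 → L3 hit [D]
  4 | R B1 → L1 miss [-]
  5 | R B1 → L1 hit [-]
  6 | R B2 → L2 miss [-]
  7 | R B4 → L0 miss [-]
  8 | R B1 → L1 hit [-]
  9 | W B5 → L1 miss [D]
  10 | W B7 → L3 miss wb→B3 [D]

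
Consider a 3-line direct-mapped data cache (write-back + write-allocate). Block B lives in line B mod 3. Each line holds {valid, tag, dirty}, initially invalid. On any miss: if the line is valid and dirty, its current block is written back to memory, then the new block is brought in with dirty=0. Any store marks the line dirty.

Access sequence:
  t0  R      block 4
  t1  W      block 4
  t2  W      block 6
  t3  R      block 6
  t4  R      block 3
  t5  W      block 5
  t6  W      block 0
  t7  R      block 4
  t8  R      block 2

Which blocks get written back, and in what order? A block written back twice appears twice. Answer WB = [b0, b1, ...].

  0 | R B4 → L1 miss [-]
  1 | W B4 → L1 hit [D]
  2 | W B6 → L0 miss [D]
  3 | R B6 → L0 hit [D]
  4 | R B3 → L0 miss wb→B6 [-]
  5 | W B5 → L2 miss [D]
  6 | W B0 → L0 miss [D]
  7 | R B4 → L1 hit [D]
  8 | R B2 → L2 miss wb→B5 [-]

WB = [6, 5]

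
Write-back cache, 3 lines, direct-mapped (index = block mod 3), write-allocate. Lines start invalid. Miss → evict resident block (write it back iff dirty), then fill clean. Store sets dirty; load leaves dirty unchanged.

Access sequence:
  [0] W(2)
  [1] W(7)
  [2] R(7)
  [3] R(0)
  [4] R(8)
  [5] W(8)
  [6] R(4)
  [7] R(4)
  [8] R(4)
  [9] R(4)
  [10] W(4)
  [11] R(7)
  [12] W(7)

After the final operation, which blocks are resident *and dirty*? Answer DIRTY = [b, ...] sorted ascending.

DIRTY = [7, 8]

  0 | W B2 → L2 miss [D]
  1 | W B7 → L1 miss [D]
  2 | R B7 → L1 hit [D]
  3 | R B0 → L0 miss [-]
  4 | R B8 → L2 miss wb→B2 [-]
  5 | W B8 → L2 hit [D]
  6 | R B4 → L1 miss wb→B7 [-]
  7 | R B4 → L1 hit [-]
  8 | R B4 → L1 hit [-]
  9 | R B4 → L1 hit [-]
  10 | W B4 → L1 hit [D]
  11 | R B7 → L1 miss wb→B4 [-]
  12 | W B7 → L1 hit [D]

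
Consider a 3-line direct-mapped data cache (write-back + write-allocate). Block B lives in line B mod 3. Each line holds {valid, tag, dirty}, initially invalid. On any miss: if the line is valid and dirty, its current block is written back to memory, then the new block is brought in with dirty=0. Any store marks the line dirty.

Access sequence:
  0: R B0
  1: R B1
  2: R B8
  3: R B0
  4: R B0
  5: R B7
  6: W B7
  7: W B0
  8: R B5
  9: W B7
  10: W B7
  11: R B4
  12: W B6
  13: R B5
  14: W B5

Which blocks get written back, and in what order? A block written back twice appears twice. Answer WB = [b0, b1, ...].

WB = [7, 0]

0: R B0 → L0 miss [-]
1: R B1 → L1 miss [-]
2: R B8 → L2 miss [-]
3: R B0 → L0 hit [-]
4: R B0 → L0 hit [-]
5: R B7 → L1 miss [-]
6: W B7 → L1 hit [D]
7: W B0 → L0 hit [D]
8: R B5 → L2 miss [-]
9: W B7 → L1 hit [D]
10: W B7 → L1 hit [D]
11: R B4 → L1 miss wb→B7 [-]
12: W B6 → L0 miss wb→B0 [D]
13: R B5 → L2 hit [-]
14: W B5 → L2 hit [D]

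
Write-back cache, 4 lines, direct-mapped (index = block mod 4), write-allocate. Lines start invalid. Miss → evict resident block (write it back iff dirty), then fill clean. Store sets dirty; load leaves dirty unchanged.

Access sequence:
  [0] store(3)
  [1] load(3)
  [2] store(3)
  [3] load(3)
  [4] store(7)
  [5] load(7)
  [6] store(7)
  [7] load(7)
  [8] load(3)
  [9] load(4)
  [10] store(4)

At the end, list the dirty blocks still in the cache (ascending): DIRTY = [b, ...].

DIRTY = [4]

  0 | W B3 → L3 miss [D]
  1 | R B3 → L3 hit [D]
  2 | W B3 → L3 hit [D]
  3 | R B3 → L3 hit [D]
  4 | W B7 → L3 miss wb→B3 [D]
  5 | R B7 → L3 hit [D]
  6 | W B7 → L3 hit [D]
  7 | R B7 → L3 hit [D]
  8 | R B3 → L3 miss wb→B7 [-]
  9 | R B4 → L0 miss [-]
  10 | W B4 → L0 hit [D]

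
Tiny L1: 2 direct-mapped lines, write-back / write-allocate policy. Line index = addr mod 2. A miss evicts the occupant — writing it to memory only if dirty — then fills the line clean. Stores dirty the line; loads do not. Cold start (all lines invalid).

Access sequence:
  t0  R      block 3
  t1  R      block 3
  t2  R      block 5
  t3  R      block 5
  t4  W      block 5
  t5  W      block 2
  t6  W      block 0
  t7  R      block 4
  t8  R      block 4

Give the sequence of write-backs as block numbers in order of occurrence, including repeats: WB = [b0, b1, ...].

WB = [2, 0]

0: R B3 → L1 miss [-]
1: R B3 → L1 hit [-]
2: R B5 → L1 miss [-]
3: R B5 → L1 hit [-]
4: W B5 → L1 hit [D]
5: W B2 → L0 miss [D]
6: W B0 → L0 miss wb→B2 [D]
7: R B4 → L0 miss wb→B0 [-]
8: R B4 → L0 hit [-]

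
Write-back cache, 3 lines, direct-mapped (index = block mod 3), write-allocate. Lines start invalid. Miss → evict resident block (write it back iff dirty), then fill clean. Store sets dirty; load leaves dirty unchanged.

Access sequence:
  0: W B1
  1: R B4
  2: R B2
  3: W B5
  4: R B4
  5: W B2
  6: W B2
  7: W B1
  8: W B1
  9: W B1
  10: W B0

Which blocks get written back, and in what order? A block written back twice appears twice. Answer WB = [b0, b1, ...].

WB = [1, 5]

0: W B1 -> L1 miss  d=D]
1: R B4 -> L1 miss wb->B1  d=-]
2: R B2 -> L2 miss  d=-]
3: W B5 -> L2 miss  d=D]
4: R B4 -> L1 hit  d=-]
5: W B2 -> L2 miss wb->B5  d=D]
6: W B2 -> L2 hit  d=D]
7: W B1 -> L1 miss  d=D]
8: W B1 -> L1 hit  d=D]
9: W B1 -> L1 hit  d=D]
10: W B0 -> L0 miss  d=D]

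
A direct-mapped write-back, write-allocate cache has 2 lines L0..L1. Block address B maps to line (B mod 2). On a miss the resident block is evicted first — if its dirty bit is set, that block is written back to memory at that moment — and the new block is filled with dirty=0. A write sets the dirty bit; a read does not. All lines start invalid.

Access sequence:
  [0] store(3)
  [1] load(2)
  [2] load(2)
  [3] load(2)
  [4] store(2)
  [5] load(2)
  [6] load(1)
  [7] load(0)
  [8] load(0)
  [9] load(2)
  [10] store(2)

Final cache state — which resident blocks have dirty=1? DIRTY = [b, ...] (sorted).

0: W B3 -> L1 miss  d=D]
1: R B2 -> L0 miss  d=-]
2: R B2 -> L0 hit  d=-]
3: R B2 -> L0 hit  d=-]
4: W B2 -> L0 hit  d=D]
5: R B2 -> L0 hit  d=D]
6: R B1 -> L1 miss wb->B3  d=-]
7: R B0 -> L0 miss wb->B2  d=-]
8: R B0 -> L0 hit  d=-]
9: R B2 -> L0 miss  d=-]
10: W B2 -> L0 hit  d=D]

DIRTY = [2]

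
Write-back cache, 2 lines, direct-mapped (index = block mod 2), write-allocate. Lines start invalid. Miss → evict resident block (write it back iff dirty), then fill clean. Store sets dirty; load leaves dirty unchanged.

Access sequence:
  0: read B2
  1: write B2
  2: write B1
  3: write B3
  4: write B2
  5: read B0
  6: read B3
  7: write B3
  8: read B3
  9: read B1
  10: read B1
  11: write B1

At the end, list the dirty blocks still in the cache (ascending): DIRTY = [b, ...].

DIRTY = [1]

0: R B2 -> L0 miss  d=-]
1: W B2 -> L0 hit  d=D]
2: W B1 -> L1 miss  d=D]
3: W B3 -> L1 miss wb->B1  d=D]
4: W B2 -> L0 hit  d=D]
5: R B0 -> L0 miss wb->B2  d=-]
6: R B3 -> L1 hit  d=D]
7: W B3 -> L1 hit  d=D]
8: R B3 -> L1 hit  d=D]
9: R B1 -> L1 miss wb->B3  d=-]
10: R B1 -> L1 hit  d=-]
11: W B1 -> L1 hit  d=D]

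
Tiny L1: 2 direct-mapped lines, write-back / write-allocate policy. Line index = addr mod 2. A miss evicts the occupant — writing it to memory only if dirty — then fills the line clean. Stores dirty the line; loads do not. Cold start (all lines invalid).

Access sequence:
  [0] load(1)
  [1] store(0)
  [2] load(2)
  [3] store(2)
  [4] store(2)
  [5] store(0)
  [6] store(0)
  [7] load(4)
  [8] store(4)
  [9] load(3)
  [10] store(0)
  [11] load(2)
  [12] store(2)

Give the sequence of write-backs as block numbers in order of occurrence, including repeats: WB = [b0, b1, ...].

  0 | R B1 → L1 miss [-]
  1 | W B0 → L0 miss [D]
  2 | R B2 → L0 miss wb→B0 [-]
  3 | W B2 → L0 hit [D]
  4 | W B2 → L0 hit [D]
  5 | W B0 → L0 miss wb→B2 [D]
  6 | W B0 → L0 hit [D]
  7 | R B4 → L0 miss wb→B0 [-]
  8 | W B4 → L0 hit [D]
  9 | R B3 → L1 miss [-]
  10 | W B0 → L0 miss wb→B4 [D]
  11 | R B2 → L0 miss wb→B0 [-]
  12 | W B2 → L0 hit [D]

WB = [0, 2, 0, 4, 0]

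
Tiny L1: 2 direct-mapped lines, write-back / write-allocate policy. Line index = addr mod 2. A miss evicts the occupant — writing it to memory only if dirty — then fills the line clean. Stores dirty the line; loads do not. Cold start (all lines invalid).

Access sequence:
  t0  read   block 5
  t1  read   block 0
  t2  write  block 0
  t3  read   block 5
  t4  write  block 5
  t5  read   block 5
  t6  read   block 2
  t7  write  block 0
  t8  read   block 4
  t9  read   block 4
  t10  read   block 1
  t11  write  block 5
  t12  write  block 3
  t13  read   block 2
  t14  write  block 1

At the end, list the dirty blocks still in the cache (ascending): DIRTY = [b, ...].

DIRTY = [1]

0: R B5 → L1 miss [-]
1: R B0 → L0 miss [-]
2: W B0 → L0 hit [D]
3: R B5 → L1 hit [-]
4: W B5 → L1 hit [D]
5: R B5 → L1 hit [D]
6: R B2 → L0 miss wb→B0 [-]
7: W B0 → L0 miss [D]
8: R B4 → L0 miss wb→B0 [-]
9: R B4 → L0 hit [-]
10: R B1 → L1 miss wb→B5 [-]
11: W B5 → L1 miss [D]
12: W B3 → L1 miss wb→B5 [D]
13: R B2 → L0 miss [-]
14: W B1 → L1 miss wb→B3 [D]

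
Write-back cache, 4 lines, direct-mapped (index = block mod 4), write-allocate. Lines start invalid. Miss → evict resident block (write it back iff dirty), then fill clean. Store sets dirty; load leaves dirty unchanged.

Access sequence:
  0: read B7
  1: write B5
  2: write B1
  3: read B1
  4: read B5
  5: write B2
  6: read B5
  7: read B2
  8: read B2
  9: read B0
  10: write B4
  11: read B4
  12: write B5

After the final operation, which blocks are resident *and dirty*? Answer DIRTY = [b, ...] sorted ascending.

  0 | R B7 → L3 miss [-]
  1 | W B5 → L1 miss [D]
  2 | W B1 → L1 miss wb→B5 [D]
  3 | R B1 → L1 hit [D]
  4 | R B5 → L1 miss wb→B1 [-]
  5 | W B2 → L2 miss [D]
  6 | R B5 → L1 hit [-]
  7 | R B2 → L2 hit [D]
  8 | R B2 → L2 hit [D]
  9 | R B0 → L0 miss [-]
  10 | W B4 → L0 miss [D]
  11 | R B4 → L0 hit [D]
  12 | W B5 → L1 hit [D]

DIRTY = [2, 4, 5]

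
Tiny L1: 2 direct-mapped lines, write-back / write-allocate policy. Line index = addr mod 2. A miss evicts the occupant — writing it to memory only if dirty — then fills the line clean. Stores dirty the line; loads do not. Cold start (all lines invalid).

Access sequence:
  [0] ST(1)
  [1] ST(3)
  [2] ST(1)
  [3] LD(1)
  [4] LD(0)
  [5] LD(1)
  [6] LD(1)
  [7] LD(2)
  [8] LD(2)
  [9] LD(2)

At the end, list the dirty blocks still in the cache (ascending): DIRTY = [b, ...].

0: W B1 -> L1 miss  d=D]
1: W B3 -> L1 miss wb->B1  d=D]
2: W B1 -> L1 miss wb->B3  d=D]
3: R B1 -> L1 hit  d=D]
4: R B0 -> L0 miss  d=-]
5: R B1 -> L1 hit  d=D]
6: R B1 -> L1 hit  d=D]
7: R B2 -> L0 miss  d=-]
8: R B2 -> L0 hit  d=-]
9: R B2 -> L0 hit  d=-]

DIRTY = [1]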